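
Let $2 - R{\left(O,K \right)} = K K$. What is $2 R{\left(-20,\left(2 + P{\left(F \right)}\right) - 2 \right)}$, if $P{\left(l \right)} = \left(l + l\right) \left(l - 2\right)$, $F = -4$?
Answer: $-4604$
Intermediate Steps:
$P{\left(l \right)} = 2 l \left(-2 + l\right)$
$R{\left(O,K \right)} = 2 - K^{2}$ ($R{\left(O,K \right)} = 2 - K K = 2 - K^{2}$)
$2 R{\left(-20,\left(2 + P{\left(F \right)}\right) - 2 \right)} = 2 \left(2 - \left(\left(2 + 2 \left(-4\right) \left(-2 - 4\right)\right) - 2\right)^{2}\right) = 2 \left(2 - \left(\left(2 + 2 \left(-4\right) \left(-6\right)\right) - 2\right)^{2}\right) = 2 \left(2 - \left(\left(2 + 48\right) - 2\right)^{2}\right) = 2 \left(2 - \left(50 - 2\right)^{2}\right) = 2 \left(2 - 48^{2}\right) = 2 \left(2 - 2304\right) = 2 \left(-2302\right) = -4604$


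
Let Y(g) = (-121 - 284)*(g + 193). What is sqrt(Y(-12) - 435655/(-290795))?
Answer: 2*I*sqrt(61986710797969)/58159 ≈ 270.75*I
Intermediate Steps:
Y(g) = -78165 - 405*g (Y(g) = -405*(193 + g) = -78165 - 405*g)
sqrt(Y(-12) - 435655/(-290795)) = sqrt((-78165 - 405*(-12)) - 435655/(-290795)) = sqrt((-78165 + 4860) - 435655*(-1/290795)) = sqrt(-73305 + 87131/58159) = sqrt(-4263258364/58159) = 2*I*sqrt(61986710797969)/58159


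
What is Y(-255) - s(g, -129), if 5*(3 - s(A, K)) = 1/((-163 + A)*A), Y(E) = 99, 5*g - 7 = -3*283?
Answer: 133938629/1395194 ≈ 96.000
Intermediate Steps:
g = -842/5 (g = 7/5 + (-3*283)/5 = 7/5 + (⅕)*(-849) = 7/5 - 849/5 = -842/5 ≈ -168.40)
s(A, K) = 3 - 1/(5*A*(-163 + A)) (s(A, K) = 3 - 1/(5*(-163 + A)*A) = 3 - 1/(5*A*(-163 + A)))
Y(-255) - s(g, -129) = 99 - (-1 - 2445*(-842/5) + 15*(-842/5)²)/(5*(-842/5)*(-163 - 842/5)) = 99 - (-5)*(-1 + 411738 + 15*(708964/25))/(5*842*(-1657/5)) = 99 - (-5)*(-5)*(-1 + 411738 + 2126892/5)/(5*842*1657) = 99 - (-5)*(-5)*4185577/(5*842*1657*5) = 99 - 1*4185577/1395194 = 99 - 4185577/1395194 = 133938629/1395194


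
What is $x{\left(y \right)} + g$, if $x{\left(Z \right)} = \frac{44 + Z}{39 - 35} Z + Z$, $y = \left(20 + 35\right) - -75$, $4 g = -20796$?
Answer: $586$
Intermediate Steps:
$g = -5199$ ($g = \frac{1}{4} \left(-20796\right) = -5199$)
$y = 130$ ($y = 55 + 75 = 130$)
$x{\left(Z \right)} = Z + Z \left(11 + \frac{Z}{4}\right)$ ($x{\left(Z \right)} = \frac{44 + Z}{4} Z + Z = \left(44 + Z\right) \frac{1}{4} Z + Z = \left(11 + \frac{Z}{4}\right) Z + Z = Z \left(11 + \frac{Z}{4}\right) + Z = Z + Z \left(11 + \frac{Z}{4}\right)$)
$x{\left(y \right)} + g = \frac{1}{4} \cdot 130 \left(48 + 130\right) - 5199 = \frac{1}{4} \cdot 130 \cdot 178 - 5199 = 5785 - 5199 = 586$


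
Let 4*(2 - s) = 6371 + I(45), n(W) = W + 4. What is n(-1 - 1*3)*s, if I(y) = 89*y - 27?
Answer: 0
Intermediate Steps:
I(y) = -27 + 89*y
n(W) = 4 + W
s = -10341/4 (s = 2 - (6371 + (-27 + 89*45))/4 = 2 - (6371 + (-27 + 4005))/4 = 2 - (6371 + 3978)/4 = 2 - ¼*10349 = 2 - 10349/4 = -10341/4 ≈ -2585.3)
n(-1 - 1*3)*s = (4 + (-1 - 1*3))*(-10341/4) = (4 + (-1 - 3))*(-10341/4) = (4 - 4)*(-10341/4) = 0*(-10341/4) = 0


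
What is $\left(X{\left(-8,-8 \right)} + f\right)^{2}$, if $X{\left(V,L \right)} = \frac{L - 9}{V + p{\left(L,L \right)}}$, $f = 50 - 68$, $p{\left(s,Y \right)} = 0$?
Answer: $\frac{16129}{64} \approx 252.02$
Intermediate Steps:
$f = -18$
$X{\left(V,L \right)} = \frac{-9 + L}{V}$ ($X{\left(V,L \right)} = \frac{L - 9}{V + 0} = \frac{-9 + L}{V}$)
$\left(X{\left(-8,-8 \right)} + f\right)^{2} = \left(\frac{-9 - 8}{-8} - 18\right)^{2} = \left(\left(- \frac{1}{8}\right) \left(-17\right) - 18\right)^{2} = \left(\frac{17}{8} - 18\right)^{2} = \left(- \frac{127}{8}\right)^{2} = \frac{16129}{64}$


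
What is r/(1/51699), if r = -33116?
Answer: -1712064084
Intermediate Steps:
r/(1/51699) = -33116/(1/51699) = -33116/1/51699 = -33116*51699 = -1712064084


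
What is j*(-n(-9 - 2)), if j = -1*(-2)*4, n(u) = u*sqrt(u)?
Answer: 88*I*sqrt(11) ≈ 291.86*I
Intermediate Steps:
n(u) = u**(3/2)
j = 8 (j = 2*4 = 8)
j*(-n(-9 - 2)) = 8*(-(-9 - 2)**(3/2)) = 8*(-(-11)**(3/2)) = 8*(-(-11)*I*sqrt(11)) = 8*(11*I*sqrt(11)) = 88*I*sqrt(11)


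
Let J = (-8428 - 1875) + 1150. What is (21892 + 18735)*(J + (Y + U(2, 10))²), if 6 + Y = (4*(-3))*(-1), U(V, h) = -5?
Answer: -371818304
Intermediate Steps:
J = -9153 (J = -10303 + 1150 = -9153)
Y = 6 (Y = -6 + (4*(-3))*(-1) = -6 - 12*(-1) = -6 + 12 = 6)
(21892 + 18735)*(J + (Y + U(2, 10))²) = (21892 + 18735)*(-9153 + (6 - 5)²) = 40627*(-9153 + 1²) = 40627*(-9153 + 1) = 40627*(-9152) = -371818304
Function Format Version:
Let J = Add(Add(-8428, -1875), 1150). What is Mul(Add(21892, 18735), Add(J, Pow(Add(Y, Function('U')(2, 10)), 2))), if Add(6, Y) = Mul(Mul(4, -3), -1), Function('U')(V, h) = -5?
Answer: -371818304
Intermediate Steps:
J = -9153 (J = Add(-10303, 1150) = -9153)
Y = 6 (Y = Add(-6, Mul(Mul(4, -3), -1)) = Add(-6, Mul(-12, -1)) = Add(-6, 12) = 6)
Mul(Add(21892, 18735), Add(J, Pow(Add(Y, Function('U')(2, 10)), 2))) = Mul(Add(21892, 18735), Add(-9153, Pow(Add(6, -5), 2))) = Mul(40627, Add(-9153, Pow(1, 2))) = Mul(40627, Add(-9153, 1)) = Mul(40627, -9152) = -371818304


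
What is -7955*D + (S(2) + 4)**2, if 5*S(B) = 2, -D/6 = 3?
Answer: 3580234/25 ≈ 1.4321e+5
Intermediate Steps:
D = -18 (D = -6*3 = -18)
S(B) = 2/5 (S(B) = (1/5)*2 = 2/5)
-7955*D + (S(2) + 4)**2 = -7955*(-18) + (2/5 + 4)**2 = 143190 + (22/5)**2 = 143190 + 484/25 = 3580234/25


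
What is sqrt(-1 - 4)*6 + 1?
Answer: 1 + 6*I*sqrt(5) ≈ 1.0 + 13.416*I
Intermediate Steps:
sqrt(-1 - 4)*6 + 1 = sqrt(-5)*6 + 1 = (I*sqrt(5))*6 + 1 = 6*I*sqrt(5) + 1 = 1 + 6*I*sqrt(5)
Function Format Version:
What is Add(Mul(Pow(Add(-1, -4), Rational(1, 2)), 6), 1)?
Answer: Add(1, Mul(6, I, Pow(5, Rational(1, 2)))) ≈ Add(1.0000, Mul(13.416, I))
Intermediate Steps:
Add(Mul(Pow(Add(-1, -4), Rational(1, 2)), 6), 1) = Add(Mul(Pow(-5, Rational(1, 2)), 6), 1) = Add(Mul(Mul(I, Pow(5, Rational(1, 2))), 6), 1) = Add(Mul(6, I, Pow(5, Rational(1, 2))), 1) = Add(1, Mul(6, I, Pow(5, Rational(1, 2))))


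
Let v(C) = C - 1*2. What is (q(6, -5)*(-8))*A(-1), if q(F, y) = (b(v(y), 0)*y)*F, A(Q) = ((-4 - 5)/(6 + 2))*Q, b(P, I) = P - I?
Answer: -1890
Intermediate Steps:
v(C) = -2 + C (v(C) = C - 2 = -2 + C)
A(Q) = -9*Q/8 (A(Q) = (-9/8)*Q = (-9*1/8)*Q = -9*Q/8)
q(F, y) = F*y*(-2 + y) (q(F, y) = (((-2 + y) - 1*0)*y)*F = (((-2 + y) + 0)*y)*F = ((-2 + y)*y)*F = (y*(-2 + y))*F = F*y*(-2 + y))
(q(6, -5)*(-8))*A(-1) = ((6*(-5)*(-2 - 5))*(-8))*(-9/8*(-1)) = ((6*(-5)*(-7))*(-8))*(9/8) = (210*(-8))*(9/8) = -1680*9/8 = -1890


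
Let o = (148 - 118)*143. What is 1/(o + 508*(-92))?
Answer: -1/42446 ≈ -2.3559e-5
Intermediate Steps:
o = 4290 (o = 30*143 = 4290)
1/(o + 508*(-92)) = 1/(4290 + 508*(-92)) = 1/(4290 - 46736) = 1/(-42446) = -1/42446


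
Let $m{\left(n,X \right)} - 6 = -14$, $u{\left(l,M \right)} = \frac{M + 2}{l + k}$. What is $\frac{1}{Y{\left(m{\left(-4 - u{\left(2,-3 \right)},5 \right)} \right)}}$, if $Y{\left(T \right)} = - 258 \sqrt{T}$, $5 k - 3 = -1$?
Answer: $\frac{i \sqrt{2}}{1032} \approx 0.0013704 i$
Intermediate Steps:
$k = \frac{2}{5}$ ($k = \frac{3}{5} + \frac{1}{5} \left(-1\right) = \frac{3}{5} - \frac{1}{5} = \frac{2}{5} \approx 0.4$)
$u{\left(l,M \right)} = \frac{2 + M}{\frac{2}{5} + l}$ ($u{\left(l,M \right)} = \frac{M + 2}{l + \frac{2}{5}} = \frac{2 + M}{\frac{2}{5} + l}$)
$m{\left(n,X \right)} = -8$ ($m{\left(n,X \right)} = 6 - 14 = -8$)
$\frac{1}{Y{\left(m{\left(-4 - u{\left(2,-3 \right)},5 \right)} \right)}} = \frac{1}{\left(-258\right) \sqrt{-8}} = \frac{1}{\left(-258\right) 2 i \sqrt{2}} = \frac{1}{\left(-516\right) i \sqrt{2}} = \frac{i \sqrt{2}}{1032}$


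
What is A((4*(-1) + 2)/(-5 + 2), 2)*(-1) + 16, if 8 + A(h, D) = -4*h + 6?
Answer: 62/3 ≈ 20.667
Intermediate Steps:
A(h, D) = -2 - 4*h (A(h, D) = -8 + (-4*h + 6) = -8 + (6 - 4*h) = -2 - 4*h)
A((4*(-1) + 2)/(-5 + 2), 2)*(-1) + 16 = (-2 - 4*(4*(-1) + 2)/(-5 + 2))*(-1) + 16 = (-2 - 4*(-4 + 2)/(-3))*(-1) + 16 = (-2 - (-8)*(-1)/3)*(-1) + 16 = (-2 - 4*⅔)*(-1) + 16 = (-2 - 8/3)*(-1) + 16 = -14/3*(-1) + 16 = 14/3 + 16 = 62/3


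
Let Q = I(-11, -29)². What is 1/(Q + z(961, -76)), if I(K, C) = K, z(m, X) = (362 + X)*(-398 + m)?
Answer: 1/161139 ≈ 6.2058e-6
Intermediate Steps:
z(m, X) = (-398 + m)*(362 + X)
Q = 121 (Q = (-11)² = 121)
1/(Q + z(961, -76)) = 1/(121 + (-144076 - 398*(-76) + 362*961 - 76*961)) = 1/(121 + (-144076 + 30248 + 347882 - 73036)) = 1/(121 + 161018) = 1/161139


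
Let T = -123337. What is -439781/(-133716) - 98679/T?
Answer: 67436230361/16492130292 ≈ 4.0890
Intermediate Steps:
-439781/(-133716) - 98679/T = -439781/(-133716) - 98679/(-123337) = -439781*(-1/133716) - 98679*(-1/123337) = 439781/133716 + 98679/123337 = 67436230361/16492130292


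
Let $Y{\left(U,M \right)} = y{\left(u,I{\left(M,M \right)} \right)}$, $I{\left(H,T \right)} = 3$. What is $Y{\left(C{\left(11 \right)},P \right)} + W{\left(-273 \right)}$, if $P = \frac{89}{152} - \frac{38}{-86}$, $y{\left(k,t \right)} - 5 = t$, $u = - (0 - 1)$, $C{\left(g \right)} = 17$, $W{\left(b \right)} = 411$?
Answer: $419$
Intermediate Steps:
$u = 1$ ($u = \left(-1\right) \left(-1\right) = 1$)
$y{\left(k,t \right)} = 5 + t$
$P = \frac{6715}{6536}$ ($P = 89 \cdot \frac{1}{152} - - \frac{19}{43} = \frac{89}{152} + \frac{19}{43} = \frac{6715}{6536} \approx 1.0274$)
$Y{\left(U,M \right)} = 8$ ($Y{\left(U,M \right)} = 5 + 3 = 8$)
$Y{\left(C{\left(11 \right)},P \right)} + W{\left(-273 \right)} = 8 + 411 = 419$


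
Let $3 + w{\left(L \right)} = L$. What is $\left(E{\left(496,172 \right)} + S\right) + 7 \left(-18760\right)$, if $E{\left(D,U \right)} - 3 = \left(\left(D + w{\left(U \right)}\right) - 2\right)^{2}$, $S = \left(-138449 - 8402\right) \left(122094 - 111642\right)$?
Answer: $-1534578400$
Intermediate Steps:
$S = -1534886652$ ($S = \left(-146851\right) 10452 = -1534886652$)
$w{\left(L \right)} = -3 + L$
$E{\left(D,U \right)} = 3 + \left(-5 + D + U\right)^{2}$ ($E{\left(D,U \right)} = 3 + \left(\left(D + \left(-3 + U\right)\right) - 2\right)^{2} = 3 + \left(\left(-3 + D + U\right) - 2\right)^{2} = 3 + \left(-5 + D + U\right)^{2}$)
$\left(E{\left(496,172 \right)} + S\right) + 7 \left(-18760\right) = \left(\left(3 + \left(-5 + 496 + 172\right)^{2}\right) - 1534886652\right) + 7 \left(-18760\right) = \left(\left(3 + 663^{2}\right) - 1534886652\right) - 131320 = \left(\left(3 + 439569\right) - 1534886652\right) - 131320 = \left(439572 - 1534886652\right) - 131320 = -1534447080 - 131320 = -1534578400$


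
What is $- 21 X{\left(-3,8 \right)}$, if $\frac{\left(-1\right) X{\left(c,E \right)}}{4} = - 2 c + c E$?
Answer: $-1512$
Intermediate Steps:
$X{\left(c,E \right)} = 8 c - 4 E c$ ($X{\left(c,E \right)} = - 4 \left(- 2 c + c E\right) = - 4 \left(- 2 c + E c\right) = 8 c - 4 E c$)
$- 21 X{\left(-3,8 \right)} = - 21 \cdot 4 \left(-3\right) \left(2 - 8\right) = - 21 \cdot 4 \left(-3\right) \left(-6\right) = \left(-21\right) 72 = -1512$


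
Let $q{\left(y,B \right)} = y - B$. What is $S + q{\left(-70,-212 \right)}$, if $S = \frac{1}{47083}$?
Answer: $\frac{6685787}{47083} \approx 142.0$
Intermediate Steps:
$S = \frac{1}{47083} \approx 2.1239 \cdot 10^{-5}$
$S + q{\left(-70,-212 \right)} = \frac{1}{47083} - -142 = \frac{1}{47083} + \left(-70 + 212\right) = \frac{1}{47083} + 142 = \frac{6685787}{47083}$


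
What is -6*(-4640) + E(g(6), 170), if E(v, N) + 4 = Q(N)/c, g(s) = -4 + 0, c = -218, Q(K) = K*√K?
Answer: 27836 - 85*√170/109 ≈ 27826.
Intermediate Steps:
Q(K) = K^(3/2)
g(s) = -4
E(v, N) = -4 - N^(3/2)/218 (E(v, N) = -4 + N^(3/2)/(-218) = -4 + N^(3/2)*(-1/218) = -4 - N^(3/2)/218)
-6*(-4640) + E(g(6), 170) = -6*(-4640) + (-4 - 85*√170/109) = 27840 + (-4 - 85*√170/109) = 27836 - 85*√170/109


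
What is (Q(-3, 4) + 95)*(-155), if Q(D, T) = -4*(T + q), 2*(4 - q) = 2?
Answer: -10385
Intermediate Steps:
q = 3 (q = 4 - ½*2 = 4 - 1 = 3)
Q(D, T) = -12 - 4*T (Q(D, T) = -4*(T + 3) = -4*(3 + T) = -12 - 4*T)
(Q(-3, 4) + 95)*(-155) = ((-12 - 4*4) + 95)*(-155) = ((-12 - 16) + 95)*(-155) = (-28 + 95)*(-155) = 67*(-155) = -10385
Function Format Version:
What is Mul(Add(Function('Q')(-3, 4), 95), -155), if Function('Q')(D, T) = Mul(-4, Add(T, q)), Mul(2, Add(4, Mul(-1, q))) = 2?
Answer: -10385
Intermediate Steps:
q = 3 (q = Add(4, Mul(Rational(-1, 2), 2)) = Add(4, -1) = 3)
Function('Q')(D, T) = Add(-12, Mul(-4, T)) (Function('Q')(D, T) = Mul(-4, Add(T, 3)) = Mul(-4, Add(3, T)) = Add(-12, Mul(-4, T)))
Mul(Add(Function('Q')(-3, 4), 95), -155) = Mul(Add(Add(-12, Mul(-4, 4)), 95), -155) = Mul(Add(Add(-12, -16), 95), -155) = Mul(Add(-28, 95), -155) = Mul(67, -155) = -10385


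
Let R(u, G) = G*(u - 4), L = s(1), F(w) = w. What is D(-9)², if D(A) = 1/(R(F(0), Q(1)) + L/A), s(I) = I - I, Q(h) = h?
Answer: 1/16 ≈ 0.062500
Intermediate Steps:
s(I) = 0
L = 0
R(u, G) = G*(-4 + u)
D(A) = -¼ (D(A) = 1/(1*(-4 + 0) + 0/A) = 1/(1*(-4) + 0) = 1/(-4 + 0) = 1/(-4) = -¼)
D(-9)² = (-¼)² = 1/16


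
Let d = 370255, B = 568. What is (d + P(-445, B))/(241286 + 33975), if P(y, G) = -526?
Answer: 369729/275261 ≈ 1.3432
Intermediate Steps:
(d + P(-445, B))/(241286 + 33975) = (370255 - 526)/(241286 + 33975) = 369729/275261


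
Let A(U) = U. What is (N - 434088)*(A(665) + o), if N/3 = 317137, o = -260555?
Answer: -134447074470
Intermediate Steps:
N = 951411 (N = 3*317137 = 951411)
(N - 434088)*(A(665) + o) = (951411 - 434088)*(665 - 260555) = 517323*(-259890) = -134447074470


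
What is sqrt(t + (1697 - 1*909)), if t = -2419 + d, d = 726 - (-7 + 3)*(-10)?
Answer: 3*I*sqrt(105) ≈ 30.741*I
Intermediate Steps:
d = 686 (d = 726 - (-4)*(-10) = 726 - 1*40 = 726 - 40 = 686)
t = -1733 (t = -2419 + 686 = -1733)
sqrt(t + (1697 - 1*909)) = sqrt(-1733 + (1697 - 1*909)) = sqrt(-1733 + (1697 - 909)) = sqrt(-1733 + 788) = sqrt(-945) = 3*I*sqrt(105)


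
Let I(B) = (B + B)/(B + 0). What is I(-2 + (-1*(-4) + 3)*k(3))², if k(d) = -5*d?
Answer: 4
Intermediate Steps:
I(B) = 2 (I(B) = (2*B)/B = 2)
I(-2 + (-1*(-4) + 3)*k(3))² = 2² = 4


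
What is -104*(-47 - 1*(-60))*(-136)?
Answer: 183872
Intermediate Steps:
-104*(-47 - 1*(-60))*(-136) = -104*(-47 + 60)*(-136) = -104*13*(-136) = -1352*(-136) = 183872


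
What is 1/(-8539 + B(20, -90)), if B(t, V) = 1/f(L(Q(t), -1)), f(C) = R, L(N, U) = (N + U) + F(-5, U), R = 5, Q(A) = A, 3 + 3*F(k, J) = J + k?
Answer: -5/42694 ≈ -0.00011711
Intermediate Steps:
F(k, J) = -1 + J/3 + k/3 (F(k, J) = -1 + (J + k)/3 = -1 + (J/3 + k/3) = -1 + J/3 + k/3)
L(N, U) = -8/3 + N + 4*U/3 (L(N, U) = (N + U) + (-1 + U/3 + (⅓)*(-5)) = (N + U) + (-1 + U/3 - 5/3) = (N + U) + (-8/3 + U/3) = -8/3 + N + 4*U/3)
f(C) = 5
B(t, V) = ⅕ (B(t, V) = 1/5 = ⅕)
1/(-8539 + B(20, -90)) = 1/(-8539 + ⅕) = 1/(-42694/5) = -5/42694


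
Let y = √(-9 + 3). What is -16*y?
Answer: -16*I*√6 ≈ -39.192*I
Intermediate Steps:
y = I*√6 (y = √(-6) = I*√6 ≈ 2.4495*I)
-16*y = -16*I*√6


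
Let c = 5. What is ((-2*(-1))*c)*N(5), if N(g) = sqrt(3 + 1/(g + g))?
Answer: sqrt(310) ≈ 17.607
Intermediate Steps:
N(g) = sqrt(3 + 1/(2*g))
((-2*(-1))*c)*N(5) = (-2*(-1)*5)*(sqrt(12 + 2/5)/2) = (2*5)*(sqrt(12 + 2*(1/5))/2) = 10*(sqrt(12 + 2/5)/2) = 10*(sqrt(62/5)/2) = 10*((sqrt(310)/5)/2) = 10*(sqrt(310)/10) = sqrt(310)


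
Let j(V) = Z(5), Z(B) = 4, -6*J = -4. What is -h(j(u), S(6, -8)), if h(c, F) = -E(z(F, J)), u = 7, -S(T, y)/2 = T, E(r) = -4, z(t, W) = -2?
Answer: -4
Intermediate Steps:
J = ⅔ (J = -⅙*(-4) = ⅔ ≈ 0.66667)
S(T, y) = -2*T
j(V) = 4
h(c, F) = 4 (h(c, F) = -1*(-4) = 4)
-h(j(u), S(6, -8)) = -1*4 = -4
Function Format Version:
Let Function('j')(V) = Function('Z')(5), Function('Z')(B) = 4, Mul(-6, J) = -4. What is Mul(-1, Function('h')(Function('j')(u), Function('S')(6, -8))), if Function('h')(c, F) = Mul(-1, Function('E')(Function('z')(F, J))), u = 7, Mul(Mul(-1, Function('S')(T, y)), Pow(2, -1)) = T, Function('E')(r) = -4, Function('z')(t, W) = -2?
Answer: -4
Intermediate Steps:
J = Rational(2, 3) (J = Mul(Rational(-1, 6), -4) = Rational(2, 3) ≈ 0.66667)
Function('S')(T, y) = Mul(-2, T)
Function('j')(V) = 4
Function('h')(c, F) = 4 (Function('h')(c, F) = Mul(-1, -4) = 4)
Mul(-1, Function('h')(Function('j')(u), Function('S')(6, -8))) = Mul(-1, 4) = -4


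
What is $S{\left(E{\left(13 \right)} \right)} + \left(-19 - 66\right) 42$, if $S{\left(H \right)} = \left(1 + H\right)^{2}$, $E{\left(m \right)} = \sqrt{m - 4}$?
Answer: $-3554$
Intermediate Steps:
$E{\left(m \right)} = \sqrt{-4 + m}$
$S{\left(E{\left(13 \right)} \right)} + \left(-19 - 66\right) 42 = \left(1 + \sqrt{-4 + 13}\right)^{2} + \left(-19 - 66\right) 42 = \left(1 + \sqrt{9}\right)^{2} - 3570 = \left(1 + 3\right)^{2} - 3570 = 4^{2} - 3570 = 16 - 3570 = -3554$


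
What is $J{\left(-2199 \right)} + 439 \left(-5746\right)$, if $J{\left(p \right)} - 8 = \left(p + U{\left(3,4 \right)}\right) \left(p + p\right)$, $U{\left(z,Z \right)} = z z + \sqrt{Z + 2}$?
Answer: $7109134 - 4398 \sqrt{6} \approx 7.0984 \cdot 10^{6}$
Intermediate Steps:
$U{\left(z,Z \right)} = z^{2} + \sqrt{2 + Z}$
$J{\left(p \right)} = 8 + 2 p \left(9 + p + \sqrt{6}\right)$ ($J{\left(p \right)} = 8 + \left(p + \left(3^{2} + \sqrt{2 + 4}\right)\right) \left(p + p\right) = 8 + \left(p + \left(9 + \sqrt{6}\right)\right) 2 p = 8 + \left(9 + p + \sqrt{6}\right) 2 p = 8 + 2 p \left(9 + p + \sqrt{6}\right)$)
$J{\left(-2199 \right)} + 439 \left(-5746\right) = \left(8 + 2 \left(-2199\right)^{2} + 2 \left(-2199\right) \left(9 + \sqrt{6}\right)\right) + 439 \left(-5746\right) = \left(8 + 2 \cdot 4835601 - \left(39582 + 4398 \sqrt{6}\right)\right) - 2522494 = \left(8 + 9671202 - \left(39582 + 4398 \sqrt{6}\right)\right) - 2522494 = \left(9631628 - 4398 \sqrt{6}\right) - 2522494 = 7109134 - 4398 \sqrt{6}$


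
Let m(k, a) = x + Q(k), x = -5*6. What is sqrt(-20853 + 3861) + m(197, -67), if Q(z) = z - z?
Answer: -30 + 12*I*sqrt(118) ≈ -30.0 + 130.35*I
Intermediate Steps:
Q(z) = 0
x = -30
m(k, a) = -30 (m(k, a) = -30 + 0 = -30)
sqrt(-20853 + 3861) + m(197, -67) = sqrt(-20853 + 3861) - 30 = sqrt(-16992) - 30 = 12*I*sqrt(118) - 30 = -30 + 12*I*sqrt(118)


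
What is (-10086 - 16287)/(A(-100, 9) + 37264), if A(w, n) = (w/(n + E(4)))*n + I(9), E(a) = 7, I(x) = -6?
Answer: -105492/148807 ≈ -0.70892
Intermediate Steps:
A(w, n) = -6 + n*w/(7 + n) (A(w, n) = (w/(n + 7))*n - 6 = (w/(7 + n))*n - 6 = n*w/(7 + n) - 6 = -6 + n*w/(7 + n))
(-10086 - 16287)/(A(-100, 9) + 37264) = (-10086 - 16287)/((-42 - 6*9 + 9*(-100))/(7 + 9) + 37264) = -26373/((-42 - 54 - 900)/16 + 37264) = -26373/((1/16)*(-996) + 37264) = -26373/(-249/4 + 37264) = -26373/148807/4 = -26373*4/148807 = -105492/148807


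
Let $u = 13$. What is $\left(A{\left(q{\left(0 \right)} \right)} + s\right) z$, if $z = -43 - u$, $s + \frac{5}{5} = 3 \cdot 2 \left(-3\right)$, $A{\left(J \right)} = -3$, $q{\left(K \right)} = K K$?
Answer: $1232$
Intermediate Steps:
$q{\left(K \right)} = K^{2}$
$s = -19$ ($s = -1 + 3 \cdot 2 \left(-3\right) = -1 + 6 \left(-3\right) = -1 - 18 = -19$)
$z = -56$ ($z = -43 - 13 = -56$)
$\left(A{\left(q{\left(0 \right)} \right)} + s\right) z = \left(-3 - 19\right) \left(-56\right) = \left(-22\right) \left(-56\right) = 1232$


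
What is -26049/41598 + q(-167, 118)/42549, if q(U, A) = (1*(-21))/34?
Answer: -1046807672/1671622563 ≈ -0.62622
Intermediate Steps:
q(U, A) = -21/34 (q(U, A) = -21*1/34 = -21/34)
-26049/41598 + q(-167, 118)/42549 = -26049/41598 - 21/34/42549 = -26049*1/41598 - 21/34*1/42549 = -8683/13866 - 7/482222 = -1046807672/1671622563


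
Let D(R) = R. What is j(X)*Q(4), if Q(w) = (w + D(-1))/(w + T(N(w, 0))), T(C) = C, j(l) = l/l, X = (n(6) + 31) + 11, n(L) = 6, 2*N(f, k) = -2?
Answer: 1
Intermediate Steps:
N(f, k) = -1 (N(f, k) = (½)*(-2) = -1)
X = 48 (X = (6 + 31) + 11 = 37 + 11 = 48)
j(l) = 1
Q(w) = 1 (Q(w) = (w - 1)/(w - 1) = (-1 + w)/(-1 + w) = 1)
j(X)*Q(4) = 1*1 = 1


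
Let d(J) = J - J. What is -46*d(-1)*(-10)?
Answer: 0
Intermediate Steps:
d(J) = 0
-46*d(-1)*(-10) = -46*0*(-10) = 0*(-10) = 0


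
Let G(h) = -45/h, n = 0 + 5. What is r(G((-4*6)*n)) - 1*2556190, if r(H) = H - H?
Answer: -2556190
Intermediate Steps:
n = 5
r(H) = 0
r(G((-4*6)*n)) - 1*2556190 = 0 - 1*2556190 = 0 - 2556190 = -2556190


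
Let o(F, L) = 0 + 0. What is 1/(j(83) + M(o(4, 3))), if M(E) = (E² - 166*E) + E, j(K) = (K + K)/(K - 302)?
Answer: -219/166 ≈ -1.3193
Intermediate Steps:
o(F, L) = 0
j(K) = 2*K/(-302 + K) (j(K) = (2*K)/(-302 + K) = 2*K/(-302 + K))
M(E) = E² - 165*E
1/(j(83) + M(o(4, 3))) = 1/(2*83/(-302 + 83) + 0*(-165 + 0)) = 1/(2*83/(-219) + 0*(-165)) = 1/(2*83*(-1/219) + 0) = 1/(-166/219 + 0) = 1/(-166/219) = -219/166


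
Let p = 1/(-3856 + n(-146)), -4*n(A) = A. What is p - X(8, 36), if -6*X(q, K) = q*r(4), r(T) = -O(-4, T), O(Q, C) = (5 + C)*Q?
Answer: 366670/7639 ≈ 48.000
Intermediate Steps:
n(A) = -A/4
O(Q, C) = Q*(5 + C)
r(T) = 20 + 4*T (r(T) = -(-4)*(5 + T) = -(-20 - 4*T) = 20 + 4*T)
p = -2/7639 (p = 1/(-3856 - ¼*(-146)) = 1/(-3856 + 73/2) = 1/(-7639/2) = -2/7639 ≈ -0.00026181)
X(q, K) = -6*q (X(q, K) = -q*(20 + 4*4)/6 = -q*(20 + 16)/6 = -q*36/6 = -6*q)
p - X(8, 36) = -2/7639 - (-6)*8 = -2/7639 - 1*(-48) = -2/7639 + 48 = 366670/7639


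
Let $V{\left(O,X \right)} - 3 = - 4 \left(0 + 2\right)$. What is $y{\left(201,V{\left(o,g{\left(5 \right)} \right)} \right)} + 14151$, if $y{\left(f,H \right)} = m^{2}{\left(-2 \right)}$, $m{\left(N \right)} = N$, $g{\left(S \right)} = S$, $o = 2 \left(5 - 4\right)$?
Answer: $14155$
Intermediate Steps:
$o = 2$ ($o = 2 \cdot 1 = 2$)
$V{\left(O,X \right)} = -5$ ($V{\left(O,X \right)} = 3 - 4 \left(0 + 2\right) = 3 - 8 = -5$)
$y{\left(f,H \right)} = 4$ ($y{\left(f,H \right)} = \left(-2\right)^{2} = 4$)
$y{\left(201,V{\left(o,g{\left(5 \right)} \right)} \right)} + 14151 = 4 + 14151 = 14155$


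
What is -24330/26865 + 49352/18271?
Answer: 58753870/32723361 ≈ 1.7955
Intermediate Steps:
-24330/26865 + 49352/18271 = -24330*1/26865 + 49352*(1/18271) = -1622/1791 + 49352/18271 = 58753870/32723361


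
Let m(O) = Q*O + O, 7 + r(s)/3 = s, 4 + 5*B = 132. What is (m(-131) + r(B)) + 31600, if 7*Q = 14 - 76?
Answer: 1143978/35 ≈ 32685.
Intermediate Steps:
B = 128/5 (B = -⅘ + (⅕)*132 = -⅘ + 132/5 = 128/5 ≈ 25.600)
r(s) = -21 + 3*s
Q = -62/7 (Q = (14 - 76)/7 = (⅐)*(-62) = -62/7 ≈ -8.8571)
m(O) = -55*O/7 (m(O) = -62*O/7 + O = -55*O/7)
(m(-131) + r(B)) + 31600 = (-55/7*(-131) + (-21 + 3*(128/5))) + 31600 = (7205/7 + (-21 + 384/5)) + 31600 = (7205/7 + 279/5) + 31600 = 37978/35 + 31600 = 1143978/35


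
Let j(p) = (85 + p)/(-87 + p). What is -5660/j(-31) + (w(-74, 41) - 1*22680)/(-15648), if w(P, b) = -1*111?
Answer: 1742036159/140832 ≈ 12370.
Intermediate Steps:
w(P, b) = -111
j(p) = (85 + p)/(-87 + p)
-5660/j(-31) + (w(-74, 41) - 1*22680)/(-15648) = -5660*(-87 - 31)/(85 - 31) + (-111 - 1*22680)/(-15648) = -5660/(54/(-118)) + (-111 - 22680)*(-1/15648) = -5660/((-1/118*54)) - 22791*(-1/15648) = -5660/(-27/59) + 7597/5216 = -5660*(-59/27) + 7597/5216 = 333940/27 + 7597/5216 = 1742036159/140832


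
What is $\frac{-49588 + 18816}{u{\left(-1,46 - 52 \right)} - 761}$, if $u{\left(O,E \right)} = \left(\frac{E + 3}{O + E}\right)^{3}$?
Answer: $\frac{2638699}{65249} \approx 40.44$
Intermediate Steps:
$u{\left(O,E \right)} = \frac{\left(3 + E\right)^{3}}{\left(E + O\right)^{3}}$ ($u{\left(O,E \right)} = \left(\frac{3 + E}{E + O}\right)^{3} = \frac{\left(3 + E\right)^{3}}{\left(E + O\right)^{3}}$)
$\frac{-49588 + 18816}{u{\left(-1,46 - 52 \right)} - 761} = \frac{-49588 + 18816}{\frac{\left(3 + \left(46 - 52\right)\right)^{3}}{\left(\left(46 - 52\right) - 1\right)^{3}} - 761} = - \frac{30772}{\frac{\left(3 - 6\right)^{3}}{\left(-6 - 1\right)^{3}} - 761} = - \frac{30772}{\frac{\left(-3\right)^{3}}{-343} - 761} = - \frac{30772}{\left(-27\right) \left(- \frac{1}{343}\right) - 761} = - \frac{30772}{\frac{27}{343} - 761} = - \frac{30772}{- \frac{260996}{343}} = \left(-30772\right) \left(- \frac{343}{260996}\right) = \frac{2638699}{65249}$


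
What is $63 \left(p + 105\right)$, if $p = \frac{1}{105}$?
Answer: $\frac{33078}{5} \approx 6615.6$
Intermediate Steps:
$p = \frac{1}{105} \approx 0.0095238$
$63 \left(p + 105\right) = 63 \left(\frac{1}{105} + 105\right) = 63 \cdot \frac{11026}{105} = \frac{33078}{5}$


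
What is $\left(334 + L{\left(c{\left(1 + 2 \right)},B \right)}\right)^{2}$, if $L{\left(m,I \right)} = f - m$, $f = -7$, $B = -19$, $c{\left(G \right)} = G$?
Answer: $104976$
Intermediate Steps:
$L{\left(m,I \right)} = -7 - m$
$\left(334 + L{\left(c{\left(1 + 2 \right)},B \right)}\right)^{2} = \left(334 - 10\right)^{2} = 324^{2} = 104976$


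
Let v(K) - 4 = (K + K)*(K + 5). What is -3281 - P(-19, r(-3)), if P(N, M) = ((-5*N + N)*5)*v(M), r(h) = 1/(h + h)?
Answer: -37699/9 ≈ -4188.8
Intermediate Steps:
v(K) = 4 + 2*K*(5 + K) (v(K) = 4 + (K + K)*(K + 5) = 4 + (2*K)*(5 + K) = 4 + 2*K*(5 + K))
r(h) = 1/(2*h)
P(N, M) = -20*N*(4 + 2*M**2 + 10*M) (P(N, M) = ((-5*N + N)*5)*(4 + 2*M**2 + 10*M) = (-4*N*5)*(4 + 2*M**2 + 10*M) = (-20*N)*(4 + 2*M**2 + 10*M) = -20*N*(4 + 2*M**2 + 10*M))
-3281 - P(-19, r(-3)) = -3281 - (-40)*(-19)*(2 + ((1/2)/(-3))**2 + 5*((1/2)/(-3))) = -3281 - (-40)*(-19)*(2 + ((1/2)*(-1/3))**2 + 5*((1/2)*(-1/3))) = -3281 - (-40)*(-19)*(2 + (-1/6)**2 + 5*(-1/6)) = -3281 - (-40)*(-19)*(2 + 1/36 - 5/6) = -3281 - (-40)*(-19)*43/36 = -3281 - 1*8170/9 = -3281 - 8170/9 = -37699/9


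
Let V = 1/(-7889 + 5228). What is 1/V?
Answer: -2661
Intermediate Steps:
V = -1/2661 (V = 1/(-2661) = -1/2661 ≈ -0.00037580)
1/V = 1/(-1/2661) = -2661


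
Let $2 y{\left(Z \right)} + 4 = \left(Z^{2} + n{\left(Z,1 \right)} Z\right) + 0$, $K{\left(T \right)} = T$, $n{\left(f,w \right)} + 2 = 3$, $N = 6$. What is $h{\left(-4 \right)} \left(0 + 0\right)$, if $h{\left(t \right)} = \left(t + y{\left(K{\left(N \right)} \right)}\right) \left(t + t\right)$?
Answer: $0$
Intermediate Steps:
$n{\left(f,w \right)} = 1$ ($n{\left(f,w \right)} = -2 + 3 = 1$)
$y{\left(Z \right)} = -2 + \frac{Z}{2} + \frac{Z^{2}}{2}$ ($y{\left(Z \right)} = -2 + \frac{\left(Z^{2} + 1 Z\right) + 0}{2} = -2 + \frac{\left(Z^{2} + Z\right) + 0}{2} = -2 + \frac{\left(Z + Z^{2}\right) + 0}{2} = -2 + \frac{Z + Z^{2}}{2} = -2 + \left(\frac{Z}{2} + \frac{Z^{2}}{2}\right) = -2 + \frac{Z}{2} + \frac{Z^{2}}{2}$)
$h{\left(t \right)} = 2 t \left(19 + t\right)$ ($h{\left(t \right)} = \left(t + \left(-2 + \frac{1}{2} \cdot 6 + \frac{6^{2}}{2}\right)\right) \left(t + t\right) = \left(t + \left(-2 + 3 + \frac{1}{2} \cdot 36\right)\right) 2 t = \left(t + \left(-2 + 3 + 18\right)\right) 2 t = \left(t + 19\right) 2 t = \left(19 + t\right) 2 t = 2 t \left(19 + t\right)$)
$h{\left(-4 \right)} \left(0 + 0\right) = 2 \left(-4\right) \left(19 - 4\right) \left(0 + 0\right) = 2 \left(-4\right) 15 \cdot 0 = \left(-120\right) 0 = 0$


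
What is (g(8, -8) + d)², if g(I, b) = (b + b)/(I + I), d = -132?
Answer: 17689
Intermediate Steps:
g(I, b) = b/I (g(I, b) = (2*b)/((2*I)) = (2*b)*(1/(2*I)) = b/I)
(g(8, -8) + d)² = (-8/8 - 132)² = (-8*⅛ - 132)² = (-1 - 132)² = (-133)² = 17689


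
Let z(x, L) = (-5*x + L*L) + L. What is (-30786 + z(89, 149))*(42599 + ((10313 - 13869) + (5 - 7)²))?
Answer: -346776407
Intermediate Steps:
z(x, L) = L + L² - 5*x (z(x, L) = (-5*x + L²) + L = (L² - 5*x) + L = L + L² - 5*x)
(-30786 + z(89, 149))*(42599 + ((10313 - 13869) + (5 - 7)²)) = (-30786 + (149 + 149² - 5*89))*(42599 + ((10313 - 13869) + (5 - 7)²)) = (-30786 + (149 + 22201 - 445))*(42599 + (-3556 + (-2)²)) = (-30786 + 21905)*(42599 + (-3556 + 4)) = -8881*(42599 - 3552) = -8881*39047 = -346776407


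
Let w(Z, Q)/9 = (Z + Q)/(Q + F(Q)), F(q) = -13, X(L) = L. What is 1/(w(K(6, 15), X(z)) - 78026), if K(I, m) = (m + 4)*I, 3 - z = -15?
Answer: -5/388942 ≈ -1.2855e-5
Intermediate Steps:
z = 18 (z = 3 - 1*(-15) = 3 + 15 = 18)
K(I, m) = I*(4 + m) (K(I, m) = (4 + m)*I = I*(4 + m))
w(Z, Q) = 9*(Q + Z)/(-13 + Q) (w(Z, Q) = 9*((Z + Q)/(Q - 13)) = 9*((Q + Z)/(-13 + Q)) = 9*(Q + Z)/(-13 + Q))
1/(w(K(6, 15), X(z)) - 78026) = 1/(9*(18 + 6*(4 + 15))/(-13 + 18) - 78026) = 1/(9*(18 + 6*19)/5 - 78026) = 1/(9*(⅕)*(18 + 114) - 78026) = 1/(9*(⅕)*132 - 78026) = 1/(1188/5 - 78026) = 1/(-388942/5) = -5/388942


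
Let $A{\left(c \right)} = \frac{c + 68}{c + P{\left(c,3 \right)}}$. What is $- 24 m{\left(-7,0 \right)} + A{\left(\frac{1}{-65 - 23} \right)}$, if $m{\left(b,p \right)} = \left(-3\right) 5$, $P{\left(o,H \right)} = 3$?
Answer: $\frac{100663}{263} \approx 382.75$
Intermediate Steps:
$m{\left(b,p \right)} = -15$
$A{\left(c \right)} = \frac{68 + c}{3 + c}$ ($A{\left(c \right)} = \frac{c + 68}{c + 3} = \frac{68 + c}{3 + c}$)
$- 24 m{\left(-7,0 \right)} + A{\left(\frac{1}{-65 - 23} \right)} = \left(-24\right) \left(-15\right) + \frac{68 + \frac{1}{-65 - 23}}{3 + \frac{1}{-65 - 23}} = 360 + \frac{68 + \frac{1}{-88}}{3 + \frac{1}{-88}} = 360 + \frac{68 - \frac{1}{88}}{3 - \frac{1}{88}} = 360 + \frac{1}{\frac{263}{88}} \cdot \frac{5983}{88} = 360 + \frac{88}{263} \cdot \frac{5983}{88} = 360 + \frac{5983}{263} = \frac{100663}{263}$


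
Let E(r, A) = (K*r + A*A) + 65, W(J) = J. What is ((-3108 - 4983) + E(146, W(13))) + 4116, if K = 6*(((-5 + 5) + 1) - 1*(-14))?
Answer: 9399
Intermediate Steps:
K = 90 (K = 6*((0 + 1) + 14) = 6*(1 + 14) = 6*15 = 90)
E(r, A) = 65 + A² + 90*r (E(r, A) = (90*r + A*A) + 65 = (90*r + A²) + 65 = (A² + 90*r) + 65 = 65 + A² + 90*r)
((-3108 - 4983) + E(146, W(13))) + 4116 = ((-3108 - 4983) + (65 + 13² + 90*146)) + 4116 = (-8091 + (65 + 169 + 13140)) + 4116 = (-8091 + 13374) + 4116 = 5283 + 4116 = 9399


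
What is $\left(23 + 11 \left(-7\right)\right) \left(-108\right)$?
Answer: $5832$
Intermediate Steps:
$\left(23 + 11 \left(-7\right)\right) \left(-108\right) = \left(23 - 77\right) \left(-108\right) = \left(-54\right) \left(-108\right) = 5832$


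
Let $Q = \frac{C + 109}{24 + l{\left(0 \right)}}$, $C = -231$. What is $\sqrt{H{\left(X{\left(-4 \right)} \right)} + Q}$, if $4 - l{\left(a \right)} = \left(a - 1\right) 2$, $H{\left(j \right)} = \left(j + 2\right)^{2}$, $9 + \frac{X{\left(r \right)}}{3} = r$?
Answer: $\frac{\sqrt{307110}}{15} \approx 36.945$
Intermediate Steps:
$X{\left(r \right)} = -27 + 3 r$
$H{\left(j \right)} = \left(2 + j\right)^{2}$
$l{\left(a \right)} = 6 - 2 a$ ($l{\left(a \right)} = 4 - \left(a - 1\right) 2 = 4 - \left(-1 + a\right) 2 = 4 - \left(-2 + 2 a\right) = 6 - 2 a$)
$Q = - \frac{61}{15}$ ($Q = \frac{-231 + 109}{24 + \left(6 - 0\right)} = - \frac{122}{24 + \left(6 + 0\right)} = - \frac{122}{24 + 6} = - \frac{122}{30} = \left(-122\right) \frac{1}{30} = - \frac{61}{15} \approx -4.0667$)
$\sqrt{H{\left(X{\left(-4 \right)} \right)} + Q} = \sqrt{\left(2 + \left(-27 + 3 \left(-4\right)\right)\right)^{2} - \frac{61}{15}} = \sqrt{\left(2 - 39\right)^{2} - \frac{61}{15}} = \sqrt{\left(-37\right)^{2} - \frac{61}{15}} = \sqrt{1369 - \frac{61}{15}} = \sqrt{\frac{20474}{15}} = \frac{\sqrt{307110}}{15}$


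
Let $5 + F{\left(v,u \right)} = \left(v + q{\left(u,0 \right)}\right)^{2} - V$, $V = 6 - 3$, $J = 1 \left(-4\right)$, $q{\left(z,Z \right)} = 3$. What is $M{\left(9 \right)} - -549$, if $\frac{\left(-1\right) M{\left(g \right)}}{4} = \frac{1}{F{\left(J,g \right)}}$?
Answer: $\frac{3847}{7} \approx 549.57$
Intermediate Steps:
$J = -4$
$V = 3$
$F{\left(v,u \right)} = -8 + \left(3 + v\right)^{2}$ ($F{\left(v,u \right)} = -5 + \left(\left(v + 3\right)^{2} - 3\right) = -5 + \left(\left(3 + v\right)^{2} - 3\right) = -5 + \left(-3 + \left(3 + v\right)^{2}\right) = -8 + \left(3 + v\right)^{2}$)
$M{\left(g \right)} = \frac{4}{7}$ ($M{\left(g \right)} = - \frac{4}{-8 + \left(3 - 4\right)^{2}} = - \frac{4}{-8 + \left(-1\right)^{2}} = - \frac{4}{-8 + 1} = - \frac{4}{-7} = \left(-4\right) \left(- \frac{1}{7}\right) = \frac{4}{7}$)
$M{\left(9 \right)} - -549 = \frac{4}{7} - -549 = \frac{4}{7} + 549 = \frac{3847}{7}$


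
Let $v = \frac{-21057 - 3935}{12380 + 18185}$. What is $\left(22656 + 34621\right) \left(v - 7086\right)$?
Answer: $- \frac{12406689751214}{30565} \approx -4.0591 \cdot 10^{8}$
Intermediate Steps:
$v = - \frac{24992}{30565} \approx -0.81767$
$\left(22656 + 34621\right) \left(v - 7086\right) = \left(22656 + 34621\right) \left(- \frac{24992}{30565} - 7086\right) = 57277 \left(- \frac{216608582}{30565}\right) = - \frac{12406689751214}{30565}$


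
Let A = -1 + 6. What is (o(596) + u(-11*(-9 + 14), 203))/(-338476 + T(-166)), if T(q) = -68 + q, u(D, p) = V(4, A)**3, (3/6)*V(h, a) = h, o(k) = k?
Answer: -554/169355 ≈ -0.0032712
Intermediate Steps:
A = 5
V(h, a) = 2*h
u(D, p) = 512 (u(D, p) = (2*4)**3 = 8**3 = 512)
(o(596) + u(-11*(-9 + 14), 203))/(-338476 + T(-166)) = (596 + 512)/(-338476 + (-68 - 166)) = 1108/(-338476 - 234) = 1108/(-338710) = 1108*(-1/338710) = -554/169355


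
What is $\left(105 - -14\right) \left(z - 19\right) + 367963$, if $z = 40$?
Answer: $370462$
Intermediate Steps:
$\left(105 - -14\right) \left(z - 19\right) + 367963 = \left(105 - -14\right) \left(40 - 19\right) + 367963 = \left(105 + 14\right) 21 + 367963 = 119 \cdot 21 + 367963 = 2499 + 367963 = 370462$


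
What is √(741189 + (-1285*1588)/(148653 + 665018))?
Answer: √490710296787601369/813671 ≈ 860.92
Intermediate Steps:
√(741189 + (-1285*1588)/(148653 + 665018)) = √(741189 - 2040580/813671) = √(603081954239/813671) = √490710296787601369/813671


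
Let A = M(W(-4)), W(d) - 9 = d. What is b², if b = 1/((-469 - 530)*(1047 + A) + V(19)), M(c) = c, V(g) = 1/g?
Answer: 361/398721463296121 ≈ 9.0539e-13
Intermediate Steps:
W(d) = 9 + d
A = 5 (A = 9 - 4 = 5)
b = -19/19968011 (b = 1/((-469 - 530)*(1047 + 5) + 1/19) = 1/(-999*1052 + 1/19) = 1/(-1050948 + 1/19) = 1/(-19968011/19) = -19/19968011 ≈ -9.5152e-7)
b² = (-19/19968011)² = 361/398721463296121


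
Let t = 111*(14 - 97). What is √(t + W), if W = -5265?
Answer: I*√14478 ≈ 120.32*I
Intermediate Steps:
t = -9213 (t = 111*(-83) = -9213)
√(t + W) = √(-9213 - 5265) = √(-14478) = I*√14478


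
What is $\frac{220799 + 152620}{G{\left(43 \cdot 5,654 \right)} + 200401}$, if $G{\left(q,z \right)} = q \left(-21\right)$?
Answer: $\frac{373419}{195886} \approx 1.9063$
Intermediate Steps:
$G{\left(q,z \right)} = - 21 q$
$\frac{220799 + 152620}{G{\left(43 \cdot 5,654 \right)} + 200401} = \frac{220799 + 152620}{- 21 \cdot 43 \cdot 5 + 200401} = \frac{373419}{\left(-21\right) 215 + 200401} = \frac{373419}{-4515 + 200401} = \frac{373419}{195886}$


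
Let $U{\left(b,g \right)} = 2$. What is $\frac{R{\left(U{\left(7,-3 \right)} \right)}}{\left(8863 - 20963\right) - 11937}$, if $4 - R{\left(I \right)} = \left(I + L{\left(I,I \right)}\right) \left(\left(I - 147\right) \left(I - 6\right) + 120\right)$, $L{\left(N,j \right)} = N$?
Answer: $\frac{2796}{24037} \approx 0.11632$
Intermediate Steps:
$R{\left(I \right)} = 4 - 2 I \left(120 + \left(-147 + I\right) \left(-6 + I\right)\right)$ ($R{\left(I \right)} = 4 - \left(I + I\right) \left(\left(I - 147\right) \left(I - 6\right) + 120\right) = 4 - 2 I \left(\left(-147 + I\right) \left(-6 + I\right) + 120\right) = 4 - 2 I \left(120 + \left(-147 + I\right) \left(-6 + I\right)\right)$)
$\frac{R{\left(U{\left(7,-3 \right)} \right)}}{\left(8863 - 20963\right) - 11937} = \frac{4 - 4008 - 2 \cdot 2^{3} + 306 \cdot 2^{2}}{\left(8863 - 20963\right) - 11937} = \frac{4 - 4008 - 16 + 306 \cdot 4}{\left(8863 - 20963\right) - 11937} = \frac{4 - 4008 - 16 + 1224}{-12100 - 11937} = - \frac{2796}{-24037} = \left(-2796\right) \left(- \frac{1}{24037}\right) = \frac{2796}{24037}$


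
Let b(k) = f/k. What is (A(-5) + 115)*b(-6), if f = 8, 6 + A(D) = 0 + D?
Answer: -416/3 ≈ -138.67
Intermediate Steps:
A(D) = -6 + D (A(D) = -6 + (0 + D) = -6 + D)
b(k) = 8/k
(A(-5) + 115)*b(-6) = ((-6 - 5) + 115)*(8/(-6)) = (-11 + 115)*(8*(-⅙)) = 104*(-4/3) = -416/3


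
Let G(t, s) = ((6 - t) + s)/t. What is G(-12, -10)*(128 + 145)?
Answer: -182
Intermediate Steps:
G(t, s) = (6 + s - t)/t
G(-12, -10)*(128 + 145) = ((6 - 10 - 1*(-12))/(-12))*(128 + 145) = -(6 - 10 + 12)/12*273 = -1/12*8*273 = -⅔*273 = -182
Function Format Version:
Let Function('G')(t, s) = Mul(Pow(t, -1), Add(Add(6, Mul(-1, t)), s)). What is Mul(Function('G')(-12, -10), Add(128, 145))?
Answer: -182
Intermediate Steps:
Function('G')(t, s) = Mul(Pow(t, -1), Add(6, s, Mul(-1, t)))
Mul(Function('G')(-12, -10), Add(128, 145)) = Mul(Mul(Pow(-12, -1), Add(6, -10, Mul(-1, -12))), Add(128, 145)) = Mul(Mul(Rational(-1, 12), Add(6, -10, 12)), 273) = Mul(Mul(Rational(-1, 12), 8), 273) = Mul(Rational(-2, 3), 273) = -182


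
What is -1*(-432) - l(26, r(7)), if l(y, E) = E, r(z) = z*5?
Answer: 397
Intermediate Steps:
r(z) = 5*z
-1*(-432) - l(26, r(7)) = -1*(-432) - 5*7 = 432 - 1*35 = 432 - 35 = 397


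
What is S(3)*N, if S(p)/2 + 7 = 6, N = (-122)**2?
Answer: -29768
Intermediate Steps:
N = 14884
S(p) = -2 (S(p) = -14 + 2*6 = -14 + 12 = -2)
S(3)*N = -2*14884 = -29768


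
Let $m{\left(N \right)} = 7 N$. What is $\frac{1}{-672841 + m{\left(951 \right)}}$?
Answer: $- \frac{1}{666184} \approx -1.5011 \cdot 10^{-6}$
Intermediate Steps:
$\frac{1}{-672841 + m{\left(951 \right)}} = \frac{1}{-672841 + 7 \cdot 951} = \frac{1}{-672841 + 6657} = \frac{1}{-666184} = - \frac{1}{666184}$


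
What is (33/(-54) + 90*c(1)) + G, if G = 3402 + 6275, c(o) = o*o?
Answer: 175795/18 ≈ 9766.4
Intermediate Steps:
c(o) = o²
G = 9677
(33/(-54) + 90*c(1)) + G = (33/(-54) + 90*1²) + 9677 = (33*(-1/54) + 90*1) + 9677 = (-11/18 + 90) + 9677 = 1609/18 + 9677 = 175795/18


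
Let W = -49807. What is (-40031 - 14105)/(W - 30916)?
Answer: 54136/80723 ≈ 0.67064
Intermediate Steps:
(-40031 - 14105)/(W - 30916) = (-40031 - 14105)/(-49807 - 30916) = -54136/(-80723) = -54136*(-1/80723) = 54136/80723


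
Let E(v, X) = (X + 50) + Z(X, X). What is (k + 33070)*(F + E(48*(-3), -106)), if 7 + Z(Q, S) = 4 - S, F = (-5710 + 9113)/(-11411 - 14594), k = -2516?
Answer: 37240192928/26005 ≈ 1.4320e+6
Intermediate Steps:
F = -3403/26005 (F = 3403/(-26005) = 3403*(-1/26005) = -3403/26005 ≈ -0.13086)
Z(Q, S) = -3 - S (Z(Q, S) = -7 + (4 - S) = -3 - S)
E(v, X) = 47 (E(v, X) = (X + 50) + (-3 - X) = (50 + X) + (-3 - X) = 47)
(k + 33070)*(F + E(48*(-3), -106)) = (-2516 + 33070)*(-3403/26005 + 47) = 30554*(1218832/26005) = 37240192928/26005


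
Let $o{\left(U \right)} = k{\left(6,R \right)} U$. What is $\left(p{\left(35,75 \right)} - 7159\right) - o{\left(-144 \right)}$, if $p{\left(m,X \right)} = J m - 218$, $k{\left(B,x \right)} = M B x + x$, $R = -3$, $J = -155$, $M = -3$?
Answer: $-5458$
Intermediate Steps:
$k{\left(B,x \right)} = x - 3 B x$ ($k{\left(B,x \right)} = - 3 B x + x = x - 3 B x$)
$p{\left(m,X \right)} = -218 - 155 m$ ($p{\left(m,X \right)} = - 155 m - 218 = -218 - 155 m$)
$o{\left(U \right)} = 51 U$ ($o{\left(U \right)} = - 3 \left(1 - 18\right) U = \left(-3\right) \left(-17\right) U = 51 U$)
$\left(p{\left(35,75 \right)} - 7159\right) - o{\left(-144 \right)} = \left(\left(-218 - 5425\right) - 7159\right) - 51 \left(-144\right) = \left(\left(-218 - 5425\right) - 7159\right) - -7344 = \left(-5643 - 7159\right) + 7344 = -12802 + 7344 = -5458$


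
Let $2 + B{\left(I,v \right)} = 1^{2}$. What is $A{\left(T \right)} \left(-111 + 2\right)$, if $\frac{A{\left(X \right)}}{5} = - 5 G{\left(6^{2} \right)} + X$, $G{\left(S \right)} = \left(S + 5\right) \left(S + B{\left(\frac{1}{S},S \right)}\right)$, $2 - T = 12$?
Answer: $3915825$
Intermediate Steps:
$T = -10$ ($T = 2 - 12 = -10$)
$B{\left(I,v \right)} = -1$ ($B{\left(I,v \right)} = -2 + 1^{2} = -2 + 1 = -1$)
$G{\left(S \right)} = \left(-1 + S\right) \left(5 + S\right)$ ($G{\left(S \right)} = \left(S + 5\right) \left(S - 1\right) = \left(5 + S\right) \left(-1 + S\right) = \left(-1 + S\right) \left(5 + S\right)$)
$A{\left(X \right)} = -35875 + 5 X$ ($A{\left(X \right)} = 5 \left(- 5 \left(-5 + \left(6^{2}\right)^{2} + 4 \cdot 6^{2}\right) + X\right) = 5 \left(- 5 \left(-5 + 36^{2} + 4 \cdot 36\right) + X\right) = 5 \left(- 5 \left(-5 + 1296 + 144\right) + X\right) = 5 \left(\left(-5\right) 1435 + X\right) = 5 \left(-7175 + X\right) = -35875 + 5 X$)
$A{\left(T \right)} \left(-111 + 2\right) = \left(-35875 + 5 \left(-10\right)\right) \left(-111 + 2\right) = \left(-35875 - 50\right) \left(-109\right) = \left(-35925\right) \left(-109\right) = 3915825$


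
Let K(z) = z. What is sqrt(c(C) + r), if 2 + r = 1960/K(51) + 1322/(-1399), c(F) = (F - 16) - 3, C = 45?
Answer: sqrt(313007634906)/71349 ≈ 7.8413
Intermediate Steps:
c(F) = -19 + F (c(F) = (-16 + F) - 3 = -19 + F)
r = 2531920/71349 (r = -2 + (1960/51 + 1322/(-1399)) = -2 + (1960*(1/51) + 1322*(-1/1399)) = -2 + (1960/51 - 1322/1399) = -2 + 2674618/71349 = 2531920/71349 ≈ 35.486)
sqrt(c(C) + r) = sqrt((-19 + 45) + 2531920/71349) = sqrt(26 + 2531920/71349) = sqrt(4386994/71349) = sqrt(313007634906)/71349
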